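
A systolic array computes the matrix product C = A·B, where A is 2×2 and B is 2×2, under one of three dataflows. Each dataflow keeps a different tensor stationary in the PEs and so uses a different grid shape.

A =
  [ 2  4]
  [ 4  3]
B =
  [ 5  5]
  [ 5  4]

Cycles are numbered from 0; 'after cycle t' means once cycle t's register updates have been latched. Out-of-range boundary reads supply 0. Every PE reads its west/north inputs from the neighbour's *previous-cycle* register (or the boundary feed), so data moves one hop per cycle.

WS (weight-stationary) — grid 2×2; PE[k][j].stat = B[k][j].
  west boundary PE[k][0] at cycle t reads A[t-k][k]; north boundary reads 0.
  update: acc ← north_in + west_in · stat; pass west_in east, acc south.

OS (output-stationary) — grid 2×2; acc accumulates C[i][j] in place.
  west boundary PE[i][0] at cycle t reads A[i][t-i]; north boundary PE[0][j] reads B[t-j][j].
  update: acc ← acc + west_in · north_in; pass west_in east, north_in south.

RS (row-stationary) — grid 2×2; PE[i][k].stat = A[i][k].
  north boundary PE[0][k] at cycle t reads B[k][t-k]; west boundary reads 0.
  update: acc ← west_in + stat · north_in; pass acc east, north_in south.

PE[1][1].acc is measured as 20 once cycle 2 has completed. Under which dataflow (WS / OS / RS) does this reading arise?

WS (2×2 grid), PE[1][1]:
  t=0 PE[1][1]: acc=0 h=0 v=0
  t=1 PE[1][1]: acc=0 h=0 v=0
  t=2 PE[1][1]: acc=26 h=4 v=26
OS (2×2 grid), PE[1][1]:
  t=0 PE[1][1]: acc=0 h=0 v=0
  t=1 PE[1][1]: acc=0 h=0 v=0
  t=2 PE[1][1]: acc=20 h=4 v=5
RS (2×2 grid), PE[1][1]:
  t=0 PE[1][1]: acc=0 h=0 v=0
  t=1 PE[1][1]: acc=0 h=0 v=0
  t=2 PE[1][1]: acc=35 h=35 v=5

dataflow = OS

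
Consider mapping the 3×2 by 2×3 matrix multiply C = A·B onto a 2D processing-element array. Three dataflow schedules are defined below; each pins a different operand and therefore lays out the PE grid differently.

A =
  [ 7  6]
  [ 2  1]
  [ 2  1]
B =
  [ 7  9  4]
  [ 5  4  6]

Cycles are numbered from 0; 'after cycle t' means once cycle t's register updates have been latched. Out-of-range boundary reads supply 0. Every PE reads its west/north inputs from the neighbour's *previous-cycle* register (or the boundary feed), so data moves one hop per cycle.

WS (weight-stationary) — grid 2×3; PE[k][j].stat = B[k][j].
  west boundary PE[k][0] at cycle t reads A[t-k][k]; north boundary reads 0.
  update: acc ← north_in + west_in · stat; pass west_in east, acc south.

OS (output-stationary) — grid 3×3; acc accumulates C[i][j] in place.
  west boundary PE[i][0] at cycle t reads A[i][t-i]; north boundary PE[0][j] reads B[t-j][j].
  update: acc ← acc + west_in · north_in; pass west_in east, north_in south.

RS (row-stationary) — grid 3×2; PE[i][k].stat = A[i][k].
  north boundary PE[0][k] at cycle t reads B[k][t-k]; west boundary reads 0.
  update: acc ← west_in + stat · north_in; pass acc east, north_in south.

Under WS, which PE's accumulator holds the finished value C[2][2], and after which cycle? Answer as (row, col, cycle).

(row, col, cycle) = (1, 2, 5)

WS — PE[1][2] is where C[2][2] collects:
  cycle 0: PE[1][2] → acc 0, east 0, south 0
  cycle 1: PE[1][2] → acc 0, east 0, south 0
  cycle 2: PE[1][2] → acc 0, east 0, south 0
  cycle 3: PE[1][2] → acc 64, east 6, south 64
  cycle 4: PE[1][2] → acc 14, east 1, south 14
  cycle 5: PE[1][2] → acc 14, east 1, south 14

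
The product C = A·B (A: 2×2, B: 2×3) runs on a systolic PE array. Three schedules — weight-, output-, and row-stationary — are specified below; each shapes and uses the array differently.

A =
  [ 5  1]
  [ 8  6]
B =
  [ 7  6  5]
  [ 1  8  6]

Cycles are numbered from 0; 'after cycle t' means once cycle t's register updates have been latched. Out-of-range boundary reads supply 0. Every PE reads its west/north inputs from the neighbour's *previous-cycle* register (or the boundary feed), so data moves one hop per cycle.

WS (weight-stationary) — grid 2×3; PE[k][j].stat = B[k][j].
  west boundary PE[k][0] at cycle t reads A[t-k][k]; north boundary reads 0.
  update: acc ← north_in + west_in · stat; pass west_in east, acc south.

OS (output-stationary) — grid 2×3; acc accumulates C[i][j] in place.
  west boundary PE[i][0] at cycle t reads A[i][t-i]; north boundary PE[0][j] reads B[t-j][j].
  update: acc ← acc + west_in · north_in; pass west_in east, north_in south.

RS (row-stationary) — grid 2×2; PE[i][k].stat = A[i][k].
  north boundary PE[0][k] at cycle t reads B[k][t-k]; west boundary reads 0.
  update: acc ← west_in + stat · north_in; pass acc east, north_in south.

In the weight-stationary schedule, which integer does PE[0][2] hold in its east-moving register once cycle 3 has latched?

register = 8

Tracing WS — 2×3 array, target PE[0][2]:
  c0 r0c1: 0 / 0 / 0
  c0 r0c2: 0 / 0 / 0
  c1 r0c1: 30 / 5 / 30
  c1 r0c2: 0 / 0 / 0
  c2 r0c1: 48 / 8 / 48
  c2 r0c2: 25 / 5 / 25
  c3 r0c1: 0 / 0 / 0
  c3 r0c2: 40 / 8 / 40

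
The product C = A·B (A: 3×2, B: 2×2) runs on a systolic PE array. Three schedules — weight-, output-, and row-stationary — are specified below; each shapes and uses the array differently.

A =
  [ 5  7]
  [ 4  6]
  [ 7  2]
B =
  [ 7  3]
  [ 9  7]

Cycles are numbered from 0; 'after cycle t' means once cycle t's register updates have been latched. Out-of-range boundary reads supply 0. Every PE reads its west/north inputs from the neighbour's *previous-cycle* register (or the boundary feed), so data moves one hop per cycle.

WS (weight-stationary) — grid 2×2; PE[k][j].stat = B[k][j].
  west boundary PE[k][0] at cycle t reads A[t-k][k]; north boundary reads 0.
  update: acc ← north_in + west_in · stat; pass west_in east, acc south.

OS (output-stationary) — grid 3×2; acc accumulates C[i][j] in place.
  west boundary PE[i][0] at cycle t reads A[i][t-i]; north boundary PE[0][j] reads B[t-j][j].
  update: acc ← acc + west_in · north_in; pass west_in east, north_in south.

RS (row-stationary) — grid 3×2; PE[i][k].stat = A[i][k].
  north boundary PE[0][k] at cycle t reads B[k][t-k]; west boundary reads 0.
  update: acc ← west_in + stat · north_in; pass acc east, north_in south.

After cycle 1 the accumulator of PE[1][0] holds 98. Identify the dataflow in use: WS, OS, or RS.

WS [2×2] PE[1][0] across cycles:
  cycle 0: PE[1][0] → acc 0, east 0, south 0
  cycle 1: PE[1][0] → acc 98, east 7, south 98
OS [3×2] PE[1][0] across cycles:
  cycle 0: PE[1][0] → acc 0, east 0, south 0
  cycle 1: PE[1][0] → acc 28, east 4, south 7
RS [3×2] PE[1][0] across cycles:
  cycle 0: PE[1][0] → acc 0, east 0, south 0
  cycle 1: PE[1][0] → acc 28, east 28, south 7

dataflow = WS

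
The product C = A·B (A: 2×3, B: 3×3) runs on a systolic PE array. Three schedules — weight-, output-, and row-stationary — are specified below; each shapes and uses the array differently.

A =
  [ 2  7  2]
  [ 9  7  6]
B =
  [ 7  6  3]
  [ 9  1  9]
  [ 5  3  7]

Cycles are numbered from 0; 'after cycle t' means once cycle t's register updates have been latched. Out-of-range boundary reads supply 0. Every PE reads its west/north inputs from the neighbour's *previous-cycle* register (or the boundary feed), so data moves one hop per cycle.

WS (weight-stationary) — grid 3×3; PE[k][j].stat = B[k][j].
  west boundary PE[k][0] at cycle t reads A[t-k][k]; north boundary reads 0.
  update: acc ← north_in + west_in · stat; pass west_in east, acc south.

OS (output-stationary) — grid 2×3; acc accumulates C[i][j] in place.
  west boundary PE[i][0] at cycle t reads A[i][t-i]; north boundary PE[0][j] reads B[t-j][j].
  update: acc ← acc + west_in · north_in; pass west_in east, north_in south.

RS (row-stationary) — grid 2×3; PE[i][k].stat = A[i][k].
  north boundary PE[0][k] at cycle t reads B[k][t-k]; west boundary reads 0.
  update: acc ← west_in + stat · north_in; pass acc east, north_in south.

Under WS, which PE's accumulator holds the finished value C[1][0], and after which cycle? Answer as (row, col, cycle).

Under WS, C[1][0] lands at PE[2][0]:
  t=0 PE[2][0]: acc=0 h=0 v=0
  t=1 PE[2][0]: acc=0 h=0 v=0
  t=2 PE[2][0]: acc=87 h=2 v=87
  t=3 PE[2][0]: acc=156 h=6 v=156

(row, col, cycle) = (2, 0, 3)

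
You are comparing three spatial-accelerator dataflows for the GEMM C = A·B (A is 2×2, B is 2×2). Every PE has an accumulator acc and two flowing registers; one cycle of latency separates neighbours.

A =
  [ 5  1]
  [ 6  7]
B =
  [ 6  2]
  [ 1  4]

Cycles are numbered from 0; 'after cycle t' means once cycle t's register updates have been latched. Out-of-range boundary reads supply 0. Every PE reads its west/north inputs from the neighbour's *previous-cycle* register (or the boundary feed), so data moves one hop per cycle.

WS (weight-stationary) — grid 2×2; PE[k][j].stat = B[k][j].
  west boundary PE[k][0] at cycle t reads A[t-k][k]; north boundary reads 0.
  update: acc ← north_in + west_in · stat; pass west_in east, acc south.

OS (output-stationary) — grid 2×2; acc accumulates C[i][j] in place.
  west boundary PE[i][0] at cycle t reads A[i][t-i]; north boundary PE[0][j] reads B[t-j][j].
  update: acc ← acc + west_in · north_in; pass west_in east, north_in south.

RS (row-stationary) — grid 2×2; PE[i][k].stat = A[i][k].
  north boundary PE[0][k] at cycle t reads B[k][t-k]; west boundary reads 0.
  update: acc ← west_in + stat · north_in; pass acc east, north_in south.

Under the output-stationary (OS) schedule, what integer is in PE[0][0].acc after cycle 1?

PE[0][0].acc = 31

OS 2×2: PE[0][0] cycle-by-cycle (with neighbour feeds):
  step 0 · PE0,0: acc=30; fwd→5 fwd↓6
  step 1 · PE0,0: acc=31; fwd→1 fwd↓1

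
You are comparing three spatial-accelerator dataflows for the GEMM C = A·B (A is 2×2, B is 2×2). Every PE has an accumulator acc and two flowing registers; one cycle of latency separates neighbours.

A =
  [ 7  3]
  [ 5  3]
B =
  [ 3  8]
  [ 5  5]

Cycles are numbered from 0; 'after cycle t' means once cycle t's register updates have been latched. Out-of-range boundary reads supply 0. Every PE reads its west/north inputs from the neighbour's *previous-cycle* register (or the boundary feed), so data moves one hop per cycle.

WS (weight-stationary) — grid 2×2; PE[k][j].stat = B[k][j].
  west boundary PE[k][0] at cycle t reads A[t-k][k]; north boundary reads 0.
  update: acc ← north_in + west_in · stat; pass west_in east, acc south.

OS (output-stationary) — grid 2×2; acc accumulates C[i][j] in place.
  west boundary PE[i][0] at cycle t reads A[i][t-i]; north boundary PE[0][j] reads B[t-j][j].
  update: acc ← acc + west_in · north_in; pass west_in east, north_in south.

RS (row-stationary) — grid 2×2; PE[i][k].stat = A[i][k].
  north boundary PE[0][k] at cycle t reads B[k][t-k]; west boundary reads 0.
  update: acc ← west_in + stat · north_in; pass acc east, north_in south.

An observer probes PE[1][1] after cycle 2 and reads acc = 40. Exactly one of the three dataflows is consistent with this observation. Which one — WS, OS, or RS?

WS (2×2 grid), PE[1][1]:
  step 0 · PE1,1: acc=0; fwd→0 fwd↓0
  step 1 · PE1,1: acc=0; fwd→0 fwd↓0
  step 2 · PE1,1: acc=71; fwd→3 fwd↓71
OS (2×2 grid), PE[1][1]:
  step 0 · PE1,1: acc=0; fwd→0 fwd↓0
  step 1 · PE1,1: acc=0; fwd→0 fwd↓0
  step 2 · PE1,1: acc=40; fwd→5 fwd↓8
RS (2×2 grid), PE[1][1]:
  step 0 · PE1,1: acc=0; fwd→0 fwd↓0
  step 1 · PE1,1: acc=0; fwd→0 fwd↓0
  step 2 · PE1,1: acc=30; fwd→30 fwd↓5

dataflow = OS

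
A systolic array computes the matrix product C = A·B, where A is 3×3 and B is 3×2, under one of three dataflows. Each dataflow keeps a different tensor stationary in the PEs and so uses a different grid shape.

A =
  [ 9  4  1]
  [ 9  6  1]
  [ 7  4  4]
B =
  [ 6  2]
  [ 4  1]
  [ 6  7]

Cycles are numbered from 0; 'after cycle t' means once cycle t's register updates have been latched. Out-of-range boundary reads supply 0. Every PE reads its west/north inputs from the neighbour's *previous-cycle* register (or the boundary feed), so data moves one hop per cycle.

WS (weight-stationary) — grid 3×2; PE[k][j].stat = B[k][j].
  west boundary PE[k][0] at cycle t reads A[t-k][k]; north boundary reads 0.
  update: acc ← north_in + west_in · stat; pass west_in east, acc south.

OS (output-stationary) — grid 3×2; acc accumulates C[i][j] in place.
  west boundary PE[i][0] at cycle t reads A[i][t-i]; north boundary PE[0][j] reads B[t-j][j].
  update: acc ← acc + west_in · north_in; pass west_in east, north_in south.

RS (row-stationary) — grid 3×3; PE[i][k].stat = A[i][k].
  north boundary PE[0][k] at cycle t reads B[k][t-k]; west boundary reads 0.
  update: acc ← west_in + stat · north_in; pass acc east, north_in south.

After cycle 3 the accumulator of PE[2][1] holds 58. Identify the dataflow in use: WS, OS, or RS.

dataflow = RS

WS [3×2] PE[2][1] across cycles:
  after 0 — PE[2][1] acc=0, pass-E 0, pass-S 0
  after 1 — PE[2][1] acc=0, pass-E 0, pass-S 0
  after 2 — PE[2][1] acc=0, pass-E 0, pass-S 0
  after 3 — PE[2][1] acc=29, pass-E 1, pass-S 29
OS [3×2] PE[2][1] across cycles:
  after 0 — PE[2][1] acc=0, pass-E 0, pass-S 0
  after 1 — PE[2][1] acc=0, pass-E 0, pass-S 0
  after 2 — PE[2][1] acc=0, pass-E 0, pass-S 0
  after 3 — PE[2][1] acc=14, pass-E 7, pass-S 2
RS [3×3] PE[2][1] across cycles:
  after 0 — PE[2][1] acc=0, pass-E 0, pass-S 0
  after 1 — PE[2][1] acc=0, pass-E 0, pass-S 0
  after 2 — PE[2][1] acc=0, pass-E 0, pass-S 0
  after 3 — PE[2][1] acc=58, pass-E 58, pass-S 4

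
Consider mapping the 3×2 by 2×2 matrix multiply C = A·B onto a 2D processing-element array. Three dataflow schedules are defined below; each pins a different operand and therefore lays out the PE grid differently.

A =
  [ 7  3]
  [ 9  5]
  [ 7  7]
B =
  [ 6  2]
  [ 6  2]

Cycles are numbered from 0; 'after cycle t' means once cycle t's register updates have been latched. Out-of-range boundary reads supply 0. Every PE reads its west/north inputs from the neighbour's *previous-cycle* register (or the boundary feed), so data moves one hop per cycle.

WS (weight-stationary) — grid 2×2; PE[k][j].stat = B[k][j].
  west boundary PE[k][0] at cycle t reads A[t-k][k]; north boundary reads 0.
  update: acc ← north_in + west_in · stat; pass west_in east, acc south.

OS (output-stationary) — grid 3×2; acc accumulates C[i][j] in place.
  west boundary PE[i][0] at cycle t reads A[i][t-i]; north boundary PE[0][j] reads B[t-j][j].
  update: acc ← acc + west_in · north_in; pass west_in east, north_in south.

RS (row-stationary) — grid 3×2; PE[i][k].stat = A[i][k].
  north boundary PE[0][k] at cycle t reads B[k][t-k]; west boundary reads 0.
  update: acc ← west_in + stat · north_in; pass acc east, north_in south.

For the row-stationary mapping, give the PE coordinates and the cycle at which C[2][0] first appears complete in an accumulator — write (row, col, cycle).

(row, col, cycle) = (2, 1, 3)

RS — PE[2][1] is where C[2][0] collects:
  @0  [2,1]  acc 0  |  →0  ↓0
  @1  [2,1]  acc 0  |  →0  ↓0
  @2  [2,1]  acc 0  |  →0  ↓0
  @3  [2,1]  acc 84  |  →84  ↓6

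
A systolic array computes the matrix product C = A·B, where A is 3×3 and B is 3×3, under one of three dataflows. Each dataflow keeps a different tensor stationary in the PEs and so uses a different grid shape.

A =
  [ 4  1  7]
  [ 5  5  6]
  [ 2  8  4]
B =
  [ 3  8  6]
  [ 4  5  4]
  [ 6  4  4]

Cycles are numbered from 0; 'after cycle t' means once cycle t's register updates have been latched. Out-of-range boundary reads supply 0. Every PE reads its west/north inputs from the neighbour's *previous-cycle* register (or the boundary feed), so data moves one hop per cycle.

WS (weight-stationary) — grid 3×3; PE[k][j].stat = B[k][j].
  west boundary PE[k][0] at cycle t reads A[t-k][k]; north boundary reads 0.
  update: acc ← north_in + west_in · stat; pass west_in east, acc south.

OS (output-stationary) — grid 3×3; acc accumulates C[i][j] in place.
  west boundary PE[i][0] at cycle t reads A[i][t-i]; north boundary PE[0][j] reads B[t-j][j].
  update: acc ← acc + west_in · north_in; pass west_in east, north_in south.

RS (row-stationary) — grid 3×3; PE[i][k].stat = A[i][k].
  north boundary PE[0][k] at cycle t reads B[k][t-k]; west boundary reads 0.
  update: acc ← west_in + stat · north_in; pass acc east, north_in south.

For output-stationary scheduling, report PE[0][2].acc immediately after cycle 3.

PE[0][2].acc = 28

OS on a 3×3 grid — tracing PE[0][2] and its feeders:
  @0  [0,1]  acc 0  |  →0  ↓0
  @0  [0,2]  acc 0  |  →0  ↓0
  @1  [0,1]  acc 32  |  →4  ↓8
  @1  [0,2]  acc 0  |  →0  ↓0
  @2  [0,1]  acc 37  |  →1  ↓5
  @2  [0,2]  acc 24  |  →4  ↓6
  @3  [0,1]  acc 65  |  →7  ↓4
  @3  [0,2]  acc 28  |  →1  ↓4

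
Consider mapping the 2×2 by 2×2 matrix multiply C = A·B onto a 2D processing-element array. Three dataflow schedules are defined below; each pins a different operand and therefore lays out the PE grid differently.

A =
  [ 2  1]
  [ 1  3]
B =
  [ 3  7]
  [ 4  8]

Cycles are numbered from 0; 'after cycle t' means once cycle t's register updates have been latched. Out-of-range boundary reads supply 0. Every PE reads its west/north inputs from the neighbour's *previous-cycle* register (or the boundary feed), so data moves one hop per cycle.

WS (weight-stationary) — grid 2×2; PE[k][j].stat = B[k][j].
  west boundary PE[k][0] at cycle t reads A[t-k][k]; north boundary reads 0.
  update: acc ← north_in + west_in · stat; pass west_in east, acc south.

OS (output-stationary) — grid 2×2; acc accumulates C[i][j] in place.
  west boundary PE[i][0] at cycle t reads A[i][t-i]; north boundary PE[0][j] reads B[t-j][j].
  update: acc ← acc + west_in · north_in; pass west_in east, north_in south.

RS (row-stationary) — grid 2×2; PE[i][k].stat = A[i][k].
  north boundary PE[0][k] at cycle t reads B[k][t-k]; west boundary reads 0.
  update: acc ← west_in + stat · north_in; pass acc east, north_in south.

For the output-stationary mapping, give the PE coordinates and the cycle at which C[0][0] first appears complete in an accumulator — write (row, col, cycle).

(row, col, cycle) = (0, 0, 1)

OS: C[0][0] accumulates in PE[0][0]:
  t=0 PE[0][0]: acc=6 h=2 v=3
  t=1 PE[0][0]: acc=10 h=1 v=4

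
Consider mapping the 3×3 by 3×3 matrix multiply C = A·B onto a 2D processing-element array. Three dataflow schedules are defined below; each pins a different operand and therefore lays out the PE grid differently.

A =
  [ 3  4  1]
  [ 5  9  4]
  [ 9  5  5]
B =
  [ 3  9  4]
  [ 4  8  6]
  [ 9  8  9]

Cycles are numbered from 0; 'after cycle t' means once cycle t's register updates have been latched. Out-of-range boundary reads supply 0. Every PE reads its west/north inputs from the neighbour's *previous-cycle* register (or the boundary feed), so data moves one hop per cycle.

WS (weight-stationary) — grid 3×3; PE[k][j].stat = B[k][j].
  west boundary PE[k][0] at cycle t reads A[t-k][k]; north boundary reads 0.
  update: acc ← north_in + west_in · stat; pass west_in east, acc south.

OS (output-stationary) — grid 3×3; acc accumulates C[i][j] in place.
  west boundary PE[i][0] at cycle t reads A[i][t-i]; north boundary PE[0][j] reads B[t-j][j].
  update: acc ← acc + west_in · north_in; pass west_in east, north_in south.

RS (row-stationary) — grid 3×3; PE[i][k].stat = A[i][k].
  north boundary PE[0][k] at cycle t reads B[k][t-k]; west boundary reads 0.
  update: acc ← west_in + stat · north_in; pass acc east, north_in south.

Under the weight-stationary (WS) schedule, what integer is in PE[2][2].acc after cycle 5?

WS 3×3: PE[2][2] cycle-by-cycle (with neighbour feeds):
  0: (1,2).acc=0  regs=<0,0>
  0: (2,1).acc=0  regs=<0,0>
  0: (2,2).acc=0  regs=<0,0>
  1: (1,2).acc=0  regs=<0,0>
  1: (2,1).acc=0  regs=<0,0>
  1: (2,2).acc=0  regs=<0,0>
  2: (1,2).acc=0  regs=<0,0>
  2: (2,1).acc=0  regs=<0,0>
  2: (2,2).acc=0  regs=<0,0>
  3: (1,2).acc=36  regs=<4,36>
  3: (2,1).acc=67  regs=<1,67>
  3: (2,2).acc=0  regs=<0,0>
  4: (1,2).acc=74  regs=<9,74>
  4: (2,1).acc=149  regs=<4,149>
  4: (2,2).acc=45  regs=<1,45>
  5: (1,2).acc=66  regs=<5,66>
  5: (2,1).acc=161  regs=<5,161>
  5: (2,2).acc=110  regs=<4,110>

PE[2][2].acc = 110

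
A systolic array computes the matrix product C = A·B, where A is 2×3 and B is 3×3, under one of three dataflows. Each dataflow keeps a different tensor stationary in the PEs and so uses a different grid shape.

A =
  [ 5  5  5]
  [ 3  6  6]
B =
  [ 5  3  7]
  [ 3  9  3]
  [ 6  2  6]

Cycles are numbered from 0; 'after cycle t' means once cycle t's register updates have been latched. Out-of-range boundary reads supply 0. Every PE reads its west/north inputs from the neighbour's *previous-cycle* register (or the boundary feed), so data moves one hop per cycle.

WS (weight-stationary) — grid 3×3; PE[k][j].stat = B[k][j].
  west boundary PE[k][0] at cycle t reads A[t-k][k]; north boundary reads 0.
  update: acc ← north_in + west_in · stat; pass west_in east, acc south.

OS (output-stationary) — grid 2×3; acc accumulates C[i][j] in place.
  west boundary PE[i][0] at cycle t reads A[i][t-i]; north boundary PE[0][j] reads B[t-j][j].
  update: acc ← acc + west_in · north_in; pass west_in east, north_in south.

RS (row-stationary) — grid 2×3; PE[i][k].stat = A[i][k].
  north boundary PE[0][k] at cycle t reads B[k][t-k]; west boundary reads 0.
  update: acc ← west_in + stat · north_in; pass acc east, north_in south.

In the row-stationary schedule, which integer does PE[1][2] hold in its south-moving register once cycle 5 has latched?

RS 2×3: PE[1][2] cycle-by-cycle (with neighbour feeds):
  @0  [0,2]  acc 0  |  →0  ↓0
  @0  [1,1]  acc 0  |  →0  ↓0
  @0  [1,2]  acc 0  |  →0  ↓0
  @1  [0,2]  acc 0  |  →0  ↓0
  @1  [1,1]  acc 0  |  →0  ↓0
  @1  [1,2]  acc 0  |  →0  ↓0
  @2  [0,2]  acc 70  |  →70  ↓6
  @2  [1,1]  acc 33  |  →33  ↓3
  @2  [1,2]  acc 0  |  →0  ↓0
  @3  [0,2]  acc 70  |  →70  ↓2
  @3  [1,1]  acc 63  |  →63  ↓9
  @3  [1,2]  acc 69  |  →69  ↓6
  @4  [0,2]  acc 80  |  →80  ↓6
  @4  [1,1]  acc 39  |  →39  ↓3
  @4  [1,2]  acc 75  |  →75  ↓2
  @5  [0,2]  acc 0  |  →0  ↓0
  @5  [1,1]  acc 0  |  →0  ↓0
  @5  [1,2]  acc 75  |  →75  ↓6

register = 6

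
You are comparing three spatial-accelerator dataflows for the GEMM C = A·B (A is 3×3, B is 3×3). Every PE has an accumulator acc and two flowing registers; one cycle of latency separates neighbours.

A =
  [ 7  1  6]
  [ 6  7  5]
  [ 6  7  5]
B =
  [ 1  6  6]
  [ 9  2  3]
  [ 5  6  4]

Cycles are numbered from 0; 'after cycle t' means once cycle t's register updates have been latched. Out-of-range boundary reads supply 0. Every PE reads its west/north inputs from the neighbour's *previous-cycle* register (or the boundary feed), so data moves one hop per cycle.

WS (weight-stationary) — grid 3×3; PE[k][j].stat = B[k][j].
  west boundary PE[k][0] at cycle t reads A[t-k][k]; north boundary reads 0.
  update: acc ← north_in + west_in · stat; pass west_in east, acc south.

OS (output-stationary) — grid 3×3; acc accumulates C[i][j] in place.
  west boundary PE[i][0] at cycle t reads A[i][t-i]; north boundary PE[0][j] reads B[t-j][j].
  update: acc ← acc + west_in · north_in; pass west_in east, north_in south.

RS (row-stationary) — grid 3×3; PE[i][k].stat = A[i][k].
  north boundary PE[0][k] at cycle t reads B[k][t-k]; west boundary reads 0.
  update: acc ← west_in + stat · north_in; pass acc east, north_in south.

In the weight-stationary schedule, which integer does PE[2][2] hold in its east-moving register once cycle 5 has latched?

register = 5

WS 3×3: PE[2][2] cycle-by-cycle (with neighbour feeds):
  cycle 0: PE[1][2] → acc 0, east 0, south 0
  cycle 0: PE[2][1] → acc 0, east 0, south 0
  cycle 0: PE[2][2] → acc 0, east 0, south 0
  cycle 1: PE[1][2] → acc 0, east 0, south 0
  cycle 1: PE[2][1] → acc 0, east 0, south 0
  cycle 1: PE[2][2] → acc 0, east 0, south 0
  cycle 2: PE[1][2] → acc 0, east 0, south 0
  cycle 2: PE[2][1] → acc 0, east 0, south 0
  cycle 2: PE[2][2] → acc 0, east 0, south 0
  cycle 3: PE[1][2] → acc 45, east 1, south 45
  cycle 3: PE[2][1] → acc 80, east 6, south 80
  cycle 3: PE[2][2] → acc 0, east 0, south 0
  cycle 4: PE[1][2] → acc 57, east 7, south 57
  cycle 4: PE[2][1] → acc 80, east 5, south 80
  cycle 4: PE[2][2] → acc 69, east 6, south 69
  cycle 5: PE[1][2] → acc 57, east 7, south 57
  cycle 5: PE[2][1] → acc 80, east 5, south 80
  cycle 5: PE[2][2] → acc 77, east 5, south 77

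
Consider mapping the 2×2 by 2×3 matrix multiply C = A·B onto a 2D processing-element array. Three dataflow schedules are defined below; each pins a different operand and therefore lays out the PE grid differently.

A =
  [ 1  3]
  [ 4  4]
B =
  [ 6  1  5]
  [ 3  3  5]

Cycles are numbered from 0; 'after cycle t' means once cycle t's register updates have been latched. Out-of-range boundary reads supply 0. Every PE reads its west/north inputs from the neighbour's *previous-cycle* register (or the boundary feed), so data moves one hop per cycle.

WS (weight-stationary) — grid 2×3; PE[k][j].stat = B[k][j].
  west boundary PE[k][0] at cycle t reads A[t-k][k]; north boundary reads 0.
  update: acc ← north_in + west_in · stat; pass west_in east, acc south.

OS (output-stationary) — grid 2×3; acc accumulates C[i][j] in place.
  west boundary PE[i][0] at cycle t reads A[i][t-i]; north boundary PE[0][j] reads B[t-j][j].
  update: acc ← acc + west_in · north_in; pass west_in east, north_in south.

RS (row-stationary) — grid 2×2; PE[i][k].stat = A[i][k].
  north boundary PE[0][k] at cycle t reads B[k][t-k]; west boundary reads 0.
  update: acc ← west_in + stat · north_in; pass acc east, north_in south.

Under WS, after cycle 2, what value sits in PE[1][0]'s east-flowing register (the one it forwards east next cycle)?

register = 4

WS on a 2×3 grid — tracing PE[1][0] and its feeders:
  step 0 · PE0,0: acc=6; fwd→1 fwd↓6
  step 0 · PE1,0: acc=0; fwd→0 fwd↓0
  step 1 · PE0,0: acc=24; fwd→4 fwd↓24
  step 1 · PE1,0: acc=15; fwd→3 fwd↓15
  step 2 · PE0,0: acc=0; fwd→0 fwd↓0
  step 2 · PE1,0: acc=36; fwd→4 fwd↓36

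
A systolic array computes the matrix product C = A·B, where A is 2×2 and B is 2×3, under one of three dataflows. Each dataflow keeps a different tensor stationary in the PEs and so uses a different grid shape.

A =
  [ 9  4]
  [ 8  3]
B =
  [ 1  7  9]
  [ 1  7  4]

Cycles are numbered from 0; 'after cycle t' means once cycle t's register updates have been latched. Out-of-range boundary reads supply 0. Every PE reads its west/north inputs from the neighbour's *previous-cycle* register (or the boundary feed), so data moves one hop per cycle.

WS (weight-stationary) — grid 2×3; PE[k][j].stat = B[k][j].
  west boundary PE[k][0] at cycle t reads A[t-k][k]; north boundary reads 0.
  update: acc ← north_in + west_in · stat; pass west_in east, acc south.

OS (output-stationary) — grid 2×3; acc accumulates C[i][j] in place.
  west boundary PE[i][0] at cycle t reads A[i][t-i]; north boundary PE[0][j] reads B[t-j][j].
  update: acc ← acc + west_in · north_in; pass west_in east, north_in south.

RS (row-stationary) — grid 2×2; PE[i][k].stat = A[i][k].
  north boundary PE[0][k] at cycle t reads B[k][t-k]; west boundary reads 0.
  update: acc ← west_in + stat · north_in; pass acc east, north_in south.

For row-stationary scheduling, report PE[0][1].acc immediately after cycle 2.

PE[0][1].acc = 91

Tracing RS — 2×2 array, target PE[0][1]:
  c0 r0c0: 9 / 9 / 1
  c0 r0c1: 0 / 0 / 0
  c1 r0c0: 63 / 63 / 7
  c1 r0c1: 13 / 13 / 1
  c2 r0c0: 81 / 81 / 9
  c2 r0c1: 91 / 91 / 7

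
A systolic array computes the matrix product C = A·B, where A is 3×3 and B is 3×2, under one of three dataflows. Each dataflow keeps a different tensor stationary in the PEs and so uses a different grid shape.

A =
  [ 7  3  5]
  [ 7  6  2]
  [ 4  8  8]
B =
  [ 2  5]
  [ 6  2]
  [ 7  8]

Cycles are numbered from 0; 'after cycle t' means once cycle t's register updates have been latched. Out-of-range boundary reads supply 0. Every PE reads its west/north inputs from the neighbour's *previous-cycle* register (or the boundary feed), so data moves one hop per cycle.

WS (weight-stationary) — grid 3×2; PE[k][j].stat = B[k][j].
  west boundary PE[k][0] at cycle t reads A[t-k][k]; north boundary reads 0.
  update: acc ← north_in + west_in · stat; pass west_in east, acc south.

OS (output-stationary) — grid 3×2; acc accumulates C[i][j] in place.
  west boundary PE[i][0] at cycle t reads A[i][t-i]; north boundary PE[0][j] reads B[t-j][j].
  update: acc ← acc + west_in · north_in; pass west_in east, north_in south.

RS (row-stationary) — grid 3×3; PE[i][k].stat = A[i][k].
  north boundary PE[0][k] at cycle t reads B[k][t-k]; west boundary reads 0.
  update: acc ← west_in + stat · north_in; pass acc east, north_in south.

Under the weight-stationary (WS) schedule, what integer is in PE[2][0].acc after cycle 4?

WS (3×2). Following PE[2][0] plus its west/north inputs:
  0: (1,0).acc=0  regs=<0,0>
  0: (2,0).acc=0  regs=<0,0>
  1: (1,0).acc=32  regs=<3,32>
  1: (2,0).acc=0  regs=<0,0>
  2: (1,0).acc=50  regs=<6,50>
  2: (2,0).acc=67  regs=<5,67>
  3: (1,0).acc=56  regs=<8,56>
  3: (2,0).acc=64  regs=<2,64>
  4: (1,0).acc=0  regs=<0,0>
  4: (2,0).acc=112  regs=<8,112>

PE[2][0].acc = 112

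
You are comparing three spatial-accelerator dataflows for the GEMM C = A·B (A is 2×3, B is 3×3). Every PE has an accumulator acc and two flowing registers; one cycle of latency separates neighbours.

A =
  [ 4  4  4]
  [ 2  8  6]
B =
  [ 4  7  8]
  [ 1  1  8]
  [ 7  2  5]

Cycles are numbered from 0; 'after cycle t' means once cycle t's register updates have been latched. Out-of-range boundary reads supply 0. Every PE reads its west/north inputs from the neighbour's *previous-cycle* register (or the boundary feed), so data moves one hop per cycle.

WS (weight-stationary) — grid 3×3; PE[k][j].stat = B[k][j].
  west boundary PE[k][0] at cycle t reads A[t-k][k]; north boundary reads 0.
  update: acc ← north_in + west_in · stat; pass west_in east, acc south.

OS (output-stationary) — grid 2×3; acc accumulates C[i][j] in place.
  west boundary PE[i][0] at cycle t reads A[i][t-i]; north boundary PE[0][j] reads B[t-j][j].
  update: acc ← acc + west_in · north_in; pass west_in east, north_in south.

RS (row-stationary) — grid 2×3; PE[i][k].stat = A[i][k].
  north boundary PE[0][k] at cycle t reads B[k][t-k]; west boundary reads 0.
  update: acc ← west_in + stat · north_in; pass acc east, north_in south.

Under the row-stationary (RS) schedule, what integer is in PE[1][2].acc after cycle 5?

PE[1][2].acc = 110

RS (2×3). Following PE[1][2] plus its west/north inputs:
  after 0 — PE[0][2] acc=0, pass-E 0, pass-S 0
  after 0 — PE[1][1] acc=0, pass-E 0, pass-S 0
  after 0 — PE[1][2] acc=0, pass-E 0, pass-S 0
  after 1 — PE[0][2] acc=0, pass-E 0, pass-S 0
  after 1 — PE[1][1] acc=0, pass-E 0, pass-S 0
  after 1 — PE[1][2] acc=0, pass-E 0, pass-S 0
  after 2 — PE[0][2] acc=48, pass-E 48, pass-S 7
  after 2 — PE[1][1] acc=16, pass-E 16, pass-S 1
  after 2 — PE[1][2] acc=0, pass-E 0, pass-S 0
  after 3 — PE[0][2] acc=40, pass-E 40, pass-S 2
  after 3 — PE[1][1] acc=22, pass-E 22, pass-S 1
  after 3 — PE[1][2] acc=58, pass-E 58, pass-S 7
  after 4 — PE[0][2] acc=84, pass-E 84, pass-S 5
  after 4 — PE[1][1] acc=80, pass-E 80, pass-S 8
  after 4 — PE[1][2] acc=34, pass-E 34, pass-S 2
  after 5 — PE[0][2] acc=0, pass-E 0, pass-S 0
  after 5 — PE[1][1] acc=0, pass-E 0, pass-S 0
  after 5 — PE[1][2] acc=110, pass-E 110, pass-S 5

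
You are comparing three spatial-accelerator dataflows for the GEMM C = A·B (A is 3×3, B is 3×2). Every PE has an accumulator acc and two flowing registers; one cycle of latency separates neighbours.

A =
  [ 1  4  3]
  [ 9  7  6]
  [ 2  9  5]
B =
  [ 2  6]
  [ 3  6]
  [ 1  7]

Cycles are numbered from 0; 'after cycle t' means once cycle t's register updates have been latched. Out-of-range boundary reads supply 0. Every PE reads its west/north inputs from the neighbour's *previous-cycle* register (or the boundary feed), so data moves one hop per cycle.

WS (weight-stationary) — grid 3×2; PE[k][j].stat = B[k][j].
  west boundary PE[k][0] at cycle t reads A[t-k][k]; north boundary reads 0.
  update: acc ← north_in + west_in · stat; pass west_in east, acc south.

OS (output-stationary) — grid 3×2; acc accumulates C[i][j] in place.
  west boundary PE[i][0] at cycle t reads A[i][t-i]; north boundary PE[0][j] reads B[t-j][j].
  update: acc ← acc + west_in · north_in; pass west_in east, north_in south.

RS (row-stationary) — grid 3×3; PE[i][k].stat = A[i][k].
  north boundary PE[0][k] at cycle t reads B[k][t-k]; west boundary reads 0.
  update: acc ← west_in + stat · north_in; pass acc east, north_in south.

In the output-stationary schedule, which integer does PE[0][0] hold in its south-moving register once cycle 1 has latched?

register = 3

OS on a 3×2 grid — tracing PE[0][0] and its feeders:
  0: (0,0).acc=2  regs=<1,2>
  1: (0,0).acc=14  regs=<4,3>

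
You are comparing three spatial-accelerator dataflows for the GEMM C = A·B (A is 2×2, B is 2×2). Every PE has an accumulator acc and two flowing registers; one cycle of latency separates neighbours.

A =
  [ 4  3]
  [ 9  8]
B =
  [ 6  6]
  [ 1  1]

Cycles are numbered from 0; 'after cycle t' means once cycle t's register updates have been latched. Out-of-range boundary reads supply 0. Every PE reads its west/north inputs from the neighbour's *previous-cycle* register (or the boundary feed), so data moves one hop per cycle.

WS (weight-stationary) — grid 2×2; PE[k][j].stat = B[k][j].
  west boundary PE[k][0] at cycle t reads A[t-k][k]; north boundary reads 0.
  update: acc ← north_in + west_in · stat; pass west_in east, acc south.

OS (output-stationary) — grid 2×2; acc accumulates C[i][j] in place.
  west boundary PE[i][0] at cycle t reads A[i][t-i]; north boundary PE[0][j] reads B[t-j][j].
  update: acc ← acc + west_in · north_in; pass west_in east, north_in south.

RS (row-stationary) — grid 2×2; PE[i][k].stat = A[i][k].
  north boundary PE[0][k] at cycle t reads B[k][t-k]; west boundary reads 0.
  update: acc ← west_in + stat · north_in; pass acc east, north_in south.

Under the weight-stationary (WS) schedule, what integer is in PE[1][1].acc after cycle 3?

Tracing WS — 2×2 array, target PE[1][1]:
  0: (0,1).acc=0  regs=<0,0>
  0: (1,0).acc=0  regs=<0,0>
  0: (1,1).acc=0  regs=<0,0>
  1: (0,1).acc=24  regs=<4,24>
  1: (1,0).acc=27  regs=<3,27>
  1: (1,1).acc=0  regs=<0,0>
  2: (0,1).acc=54  regs=<9,54>
  2: (1,0).acc=62  regs=<8,62>
  2: (1,1).acc=27  regs=<3,27>
  3: (0,1).acc=0  regs=<0,0>
  3: (1,0).acc=0  regs=<0,0>
  3: (1,1).acc=62  regs=<8,62>

PE[1][1].acc = 62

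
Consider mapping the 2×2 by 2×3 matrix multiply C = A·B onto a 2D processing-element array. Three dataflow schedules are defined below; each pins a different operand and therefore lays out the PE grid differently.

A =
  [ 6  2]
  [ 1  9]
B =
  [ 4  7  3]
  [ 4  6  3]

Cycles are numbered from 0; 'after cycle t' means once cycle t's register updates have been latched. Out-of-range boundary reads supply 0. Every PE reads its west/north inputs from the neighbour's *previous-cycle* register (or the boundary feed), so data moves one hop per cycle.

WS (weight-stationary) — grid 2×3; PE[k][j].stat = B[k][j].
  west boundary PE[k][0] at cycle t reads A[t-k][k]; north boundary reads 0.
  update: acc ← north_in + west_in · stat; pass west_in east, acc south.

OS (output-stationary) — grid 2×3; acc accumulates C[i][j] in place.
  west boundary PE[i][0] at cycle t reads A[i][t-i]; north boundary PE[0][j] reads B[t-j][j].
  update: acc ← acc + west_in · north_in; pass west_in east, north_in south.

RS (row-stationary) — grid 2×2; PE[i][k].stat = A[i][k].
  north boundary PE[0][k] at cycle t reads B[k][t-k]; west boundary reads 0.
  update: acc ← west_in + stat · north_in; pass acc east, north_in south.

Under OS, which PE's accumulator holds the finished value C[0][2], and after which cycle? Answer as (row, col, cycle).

(row, col, cycle) = (0, 2, 3)

Under OS, C[0][2] lands at PE[0][2]:
  @0  [0,2]  acc 0  |  →0  ↓0
  @1  [0,2]  acc 0  |  →0  ↓0
  @2  [0,2]  acc 18  |  →6  ↓3
  @3  [0,2]  acc 24  |  →2  ↓3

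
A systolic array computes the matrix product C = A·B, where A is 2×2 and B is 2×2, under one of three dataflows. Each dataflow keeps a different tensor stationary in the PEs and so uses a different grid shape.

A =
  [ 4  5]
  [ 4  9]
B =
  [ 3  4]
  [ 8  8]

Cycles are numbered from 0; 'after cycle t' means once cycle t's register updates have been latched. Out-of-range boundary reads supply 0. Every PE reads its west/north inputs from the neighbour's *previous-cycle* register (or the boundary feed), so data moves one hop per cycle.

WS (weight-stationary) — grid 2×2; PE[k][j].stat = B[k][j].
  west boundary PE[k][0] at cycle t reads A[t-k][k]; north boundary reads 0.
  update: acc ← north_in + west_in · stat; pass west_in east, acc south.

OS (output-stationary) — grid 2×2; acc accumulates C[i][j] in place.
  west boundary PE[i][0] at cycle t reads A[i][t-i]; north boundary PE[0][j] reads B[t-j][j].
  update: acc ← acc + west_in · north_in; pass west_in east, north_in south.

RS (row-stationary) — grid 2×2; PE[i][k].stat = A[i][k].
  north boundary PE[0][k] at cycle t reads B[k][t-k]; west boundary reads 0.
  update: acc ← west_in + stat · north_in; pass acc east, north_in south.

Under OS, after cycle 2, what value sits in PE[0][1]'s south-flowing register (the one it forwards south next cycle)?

OS on a 2×2 grid — tracing PE[0][1] and its feeders:
  cycle 0: PE[0][0] → acc 12, east 4, south 3
  cycle 0: PE[0][1] → acc 0, east 0, south 0
  cycle 1: PE[0][0] → acc 52, east 5, south 8
  cycle 1: PE[0][1] → acc 16, east 4, south 4
  cycle 2: PE[0][0] → acc 52, east 0, south 0
  cycle 2: PE[0][1] → acc 56, east 5, south 8

register = 8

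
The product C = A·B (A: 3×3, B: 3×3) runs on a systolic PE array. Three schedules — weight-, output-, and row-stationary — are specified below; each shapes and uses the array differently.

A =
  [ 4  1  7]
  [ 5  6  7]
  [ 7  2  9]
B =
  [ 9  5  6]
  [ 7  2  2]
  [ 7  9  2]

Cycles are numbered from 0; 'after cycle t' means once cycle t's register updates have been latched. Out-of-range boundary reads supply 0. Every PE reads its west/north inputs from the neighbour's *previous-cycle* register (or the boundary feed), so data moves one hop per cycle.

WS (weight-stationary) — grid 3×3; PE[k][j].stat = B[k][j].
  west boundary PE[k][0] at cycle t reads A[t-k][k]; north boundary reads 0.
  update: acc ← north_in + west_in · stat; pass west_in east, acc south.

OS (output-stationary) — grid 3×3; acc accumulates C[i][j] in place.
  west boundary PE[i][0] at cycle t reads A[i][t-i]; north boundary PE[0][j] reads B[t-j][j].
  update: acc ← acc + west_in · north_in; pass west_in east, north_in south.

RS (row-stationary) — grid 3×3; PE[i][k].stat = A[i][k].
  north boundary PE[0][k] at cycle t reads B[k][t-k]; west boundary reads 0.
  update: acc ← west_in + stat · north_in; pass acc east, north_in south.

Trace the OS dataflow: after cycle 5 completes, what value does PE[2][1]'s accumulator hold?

OS 3×3: PE[2][1] cycle-by-cycle (with neighbour feeds):
  cycle 0: PE[1][1] → acc 0, east 0, south 0
  cycle 0: PE[2][0] → acc 0, east 0, south 0
  cycle 0: PE[2][1] → acc 0, east 0, south 0
  cycle 1: PE[1][1] → acc 0, east 0, south 0
  cycle 1: PE[2][0] → acc 0, east 0, south 0
  cycle 1: PE[2][1] → acc 0, east 0, south 0
  cycle 2: PE[1][1] → acc 25, east 5, south 5
  cycle 2: PE[2][0] → acc 63, east 7, south 9
  cycle 2: PE[2][1] → acc 0, east 0, south 0
  cycle 3: PE[1][1] → acc 37, east 6, south 2
  cycle 3: PE[2][0] → acc 77, east 2, south 7
  cycle 3: PE[2][1] → acc 35, east 7, south 5
  cycle 4: PE[1][1] → acc 100, east 7, south 9
  cycle 4: PE[2][0] → acc 140, east 9, south 7
  cycle 4: PE[2][1] → acc 39, east 2, south 2
  cycle 5: PE[1][1] → acc 100, east 0, south 0
  cycle 5: PE[2][0] → acc 140, east 0, south 0
  cycle 5: PE[2][1] → acc 120, east 9, south 9

PE[2][1].acc = 120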